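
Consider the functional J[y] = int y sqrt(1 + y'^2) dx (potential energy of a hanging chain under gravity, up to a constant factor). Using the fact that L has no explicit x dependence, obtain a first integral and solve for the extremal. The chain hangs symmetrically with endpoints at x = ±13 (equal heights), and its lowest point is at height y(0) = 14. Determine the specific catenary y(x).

The Lagrangian L(y, y') = y sqrt(1 + y'^2) has no explicit x dependence, so the Beltrami identity applies:
    L − y' ∂L/∂y' = C.
Compute ∂L/∂y' = y · y' / sqrt(1 + y'^2). Then
    L − y' ∂L/∂y'
    = y sqrt(1 + y'^2) − y · y'^2 / sqrt(1 + y'^2)
    = y (1 + y'^2 − y'^2) / sqrt(1 + y'^2)
    = y / sqrt(1 + y'^2) = C.
Squaring gives y^2 = C^2 (1 + y'^2), i.e.
    y'^2 = y^2 / C^2 − 1.
Separating variables,
    dy / sqrt(y^2 − C^2) = dx / C,
and integrating gives arccosh(y / C) = (x − a)/C, so
    y(x) = C cosh((x − a)/C),
the catenary. The constants C and a are fixed by the two endpoint conditions (and, for the hanging-chain problem, the length constraint selects C).
Now fit the given data. The endpoints x = ±13 are symmetric at equal height, so the catenary is even about its minimum: a = 0 and y(x) = C cosh(x/C). The lowest point is y(0) = C cosh(0) = C, and we are told y(0) = 14, so C = 14. Therefore
    y(x) = 14 cosh(x/14),
and at the endpoints
    y(±13) = 14 cosh(13/14).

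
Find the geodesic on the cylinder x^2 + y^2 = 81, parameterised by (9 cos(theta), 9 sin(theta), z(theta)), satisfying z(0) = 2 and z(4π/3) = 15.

Parameterise the cylinder of radius R = 9 as
    r(θ) = (9 cos θ, 9 sin θ, z(θ)).
The arc-length element is
    ds = sqrt(81 + (dz/dθ)^2) dθ,
so the Lagrangian is L = sqrt(81 + z'^2).
L depends on z' only, not on z or θ, so ∂L/∂z = 0 and
    ∂L/∂z' = z' / sqrt(81 + z'^2).
The Euler-Lagrange equation gives
    d/dθ( z' / sqrt(81 + z'^2) ) = 0,
so z' is constant. Integrating once:
    z(θ) = a θ + b,
a helix on the cylinder (a straight line when the cylinder is unrolled). The constants a, b are determined by the endpoint conditions.
With endpoint conditions z(0) = 2 and z(4π/3) = 15: from z(0) = b we get b = 2, and a·4π/3 + 2 = 15 gives a = 39/(4π), so
    z(θ) = (39/(4π)) θ + 2.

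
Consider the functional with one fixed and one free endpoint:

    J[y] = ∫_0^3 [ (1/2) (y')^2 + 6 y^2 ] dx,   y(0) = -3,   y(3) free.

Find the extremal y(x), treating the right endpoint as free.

The Lagrangian L = (1/2) (y')^2 + 6 y^2 gives
    ∂L/∂y = 12 y,   ∂L/∂y' = y'.
Euler-Lagrange: y'' − 12 y = 0.
With k = sqrt(12), the general solution is
    y(x) = A cosh(sqrt(12) x) + B sinh(sqrt(12) x).
Fixed left endpoint y(0) = -3 ⇒ A = -3.
The right endpoint x = 3 is free, so the natural (transversality) condition is ∂L/∂y' |_{x=3} = 0, i.e. y'(3) = 0.
Compute y'(x) = A k sinh(k x) + B k cosh(k x), so
    y'(3) = A k sinh(k·3) + B k cosh(k·3) = 0
    ⇒ B = −A tanh(k·3) = 3 tanh(sqrt(12)·3).
Therefore the extremal is
    y(x) = −3 cosh(sqrt(12) x) + 3 tanh(sqrt(12)·3) sinh(sqrt(12) x).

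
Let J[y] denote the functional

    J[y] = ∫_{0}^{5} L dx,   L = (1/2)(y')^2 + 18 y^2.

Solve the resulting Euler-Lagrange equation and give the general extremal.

The Lagrangian is L = (1/2)(y')^2 + 18 y^2.
∂L/∂y = 36y.
∂L/∂y' = y'.
The Euler-Lagrange equation d/dx(∂L/∂y') − ∂L/∂y = 0 becomes:
    y'' - 36 y = 0
General solution: y(x) = A e^(6x) + B e^(-6x), where A and B are arbitrary constants fixed by the endpoint conditions.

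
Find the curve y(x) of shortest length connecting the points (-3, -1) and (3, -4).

Arc-length functional: J[y] = ∫ sqrt(1 + (y')^2) dx.
Lagrangian L = sqrt(1 + (y')^2) has no explicit y dependence, so ∂L/∂y = 0 and the Euler-Lagrange equation gives
    d/dx( y' / sqrt(1 + (y')^2) ) = 0  ⇒  y' / sqrt(1 + (y')^2) = const.
Hence y' is constant, so y(x) is affine.
Fitting the endpoints (-3, -1) and (3, -4):
    slope m = ((-4) − (-1)) / (3 − (-3)) = -1/2,
    intercept c = (-1) − m·(-3) = -5/2.
Extremal: y(x) = (-1/2) x - 5/2.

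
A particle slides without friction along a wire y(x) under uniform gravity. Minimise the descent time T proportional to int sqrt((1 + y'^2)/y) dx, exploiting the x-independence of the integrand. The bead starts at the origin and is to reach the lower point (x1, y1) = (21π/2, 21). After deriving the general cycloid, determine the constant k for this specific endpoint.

The Lagrangian L = sqrt((1 + y'^2) / y) has no explicit x dependence, so the Beltrami identity applies:
    L − y' ∂L/∂y' = C.
Compute ∂L/∂y' = y' / sqrt(y (1 + y'^2)).
Substitute:
    sqrt((1 + y'^2)/y) − y'·y' / sqrt(y (1 + y'^2))
    = (1 + y'^2) / sqrt(y (1 + y'^2)) − y'^2 / sqrt(y (1 + y'^2))
    = 1 / sqrt(y (1 + y'^2)) = C.
Squaring and rearranging gives the first integral
    y (1 + y'^2) = 1/C^2 =: k   (constant).
Solving this first-order ODE by the substitution
    y = (k/2)(1 − cos θ)
yields the cycloid parameterisation
    x(θ) = (k/2)(θ − sin θ),   y(θ) = (k/2)(1 − cos θ).
The constant k is fixed by the endpoint condition.
Now fit the given lower endpoint (x1, y1) = (21π/2, 21). At the bottom of the first arch (θ = π), the parametric equations give
    y(π) = (k/2)(1 − cos π) = k,
    x(π) = (k/2)(π − sin π) = kπ/2.
Matching y(π) = 21 gives k = 21, consistent with x(π) = 21π/2. Therefore the specific cycloid is
    x(θ) = (21/2)(θ − sin θ),   y(θ) = (21/2)(1 − cos θ).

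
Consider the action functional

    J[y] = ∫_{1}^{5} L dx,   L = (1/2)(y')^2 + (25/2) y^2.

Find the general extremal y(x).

The Lagrangian is L = (1/2)(y')^2 + (25/2) y^2.
∂L/∂y = 25y.
∂L/∂y' = y'.
The Euler-Lagrange equation d/dx(∂L/∂y') − ∂L/∂y = 0 becomes:
    y'' - 25 y = 0
General solution: y(x) = A e^(5x) + B e^(-5x), where A and B are arbitrary constants fixed by the endpoint conditions.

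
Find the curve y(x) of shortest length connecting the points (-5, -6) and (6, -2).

Arc-length functional: J[y] = ∫ sqrt(1 + (y')^2) dx.
Lagrangian L = sqrt(1 + (y')^2) has no explicit y dependence, so ∂L/∂y = 0 and the Euler-Lagrange equation gives
    d/dx( y' / sqrt(1 + (y')^2) ) = 0  ⇒  y' / sqrt(1 + (y')^2) = const.
Hence y' is constant, so y(x) is affine.
Fitting the endpoints (-5, -6) and (6, -2):
    slope m = ((-2) − (-6)) / (6 − (-5)) = 4/11,
    intercept c = (-6) − m·(-5) = -46/11.
Extremal: y(x) = (4/11) x - 46/11.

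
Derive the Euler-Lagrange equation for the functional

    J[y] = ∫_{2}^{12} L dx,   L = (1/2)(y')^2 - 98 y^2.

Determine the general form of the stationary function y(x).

The Lagrangian is L = (1/2)(y')^2 - 98 y^2.
∂L/∂y = -196y.
∂L/∂y' = y'.
The Euler-Lagrange equation d/dx(∂L/∂y') − ∂L/∂y = 0 becomes:
    y'' + 196 y = 0
General solution: y(x) = A sin(14x) + B cos(14x), where A and B are arbitrary constants fixed by the endpoint conditions.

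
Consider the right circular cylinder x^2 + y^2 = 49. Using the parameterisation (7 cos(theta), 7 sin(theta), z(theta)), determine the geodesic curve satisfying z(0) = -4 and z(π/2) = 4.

Parameterise the cylinder of radius R = 7 as
    r(θ) = (7 cos θ, 7 sin θ, z(θ)).
The arc-length element is
    ds = sqrt(49 + (dz/dθ)^2) dθ,
so the Lagrangian is L = sqrt(49 + z'^2).
L depends on z' only, not on z or θ, so ∂L/∂z = 0 and
    ∂L/∂z' = z' / sqrt(49 + z'^2).
The Euler-Lagrange equation gives
    d/dθ( z' / sqrt(49 + z'^2) ) = 0,
so z' is constant. Integrating once:
    z(θ) = a θ + b,
a helix on the cylinder (a straight line when the cylinder is unrolled). The constants a, b are determined by the endpoint conditions.
With endpoint conditions z(0) = -4 and z(π/2) = 4: from z(0) = b we get b = -4, and a·π/2 + -4 = 4 gives a = 16/π, so
    z(θ) = (16/π) θ − 4.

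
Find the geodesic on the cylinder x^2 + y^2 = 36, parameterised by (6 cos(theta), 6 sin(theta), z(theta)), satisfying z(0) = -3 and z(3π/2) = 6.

Parameterise the cylinder of radius R = 6 as
    r(θ) = (6 cos θ, 6 sin θ, z(θ)).
The arc-length element is
    ds = sqrt(36 + (dz/dθ)^2) dθ,
so the Lagrangian is L = sqrt(36 + z'^2).
L depends on z' only, not on z or θ, so ∂L/∂z = 0 and
    ∂L/∂z' = z' / sqrt(36 + z'^2).
The Euler-Lagrange equation gives
    d/dθ( z' / sqrt(36 + z'^2) ) = 0,
so z' is constant. Integrating once:
    z(θ) = a θ + b,
a helix on the cylinder (a straight line when the cylinder is unrolled). The constants a, b are determined by the endpoint conditions.
With endpoint conditions z(0) = -3 and z(3π/2) = 6: from z(0) = b we get b = -3, and a·3π/2 + -3 = 6 gives a = 6/π, so
    z(θ) = (6/π) θ − 3.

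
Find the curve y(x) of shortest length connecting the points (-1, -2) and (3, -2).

Arc-length functional: J[y] = ∫ sqrt(1 + (y')^2) dx.
Lagrangian L = sqrt(1 + (y')^2) has no explicit y dependence, so ∂L/∂y = 0 and the Euler-Lagrange equation gives
    d/dx( y' / sqrt(1 + (y')^2) ) = 0  ⇒  y' / sqrt(1 + (y')^2) = const.
Hence y' is constant, so y(x) is affine.
Fitting the endpoints (-1, -2) and (3, -2):
    slope m = ((-2) − (-2)) / (3 − (-1)) = 0,
    intercept c = (-2) − m·(-1) = -2.
Extremal: y(x) = -2.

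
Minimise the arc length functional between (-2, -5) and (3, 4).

Arc-length functional: J[y] = ∫ sqrt(1 + (y')^2) dx.
Lagrangian L = sqrt(1 + (y')^2) has no explicit y dependence, so ∂L/∂y = 0 and the Euler-Lagrange equation gives
    d/dx( y' / sqrt(1 + (y')^2) ) = 0  ⇒  y' / sqrt(1 + (y')^2) = const.
Hence y' is constant, so y(x) is affine.
Fitting the endpoints (-2, -5) and (3, 4):
    slope m = (4 − (-5)) / (3 − (-2)) = 9/5,
    intercept c = (-5) − m·(-2) = -7/5.
Extremal: y(x) = (9/5) x - 7/5.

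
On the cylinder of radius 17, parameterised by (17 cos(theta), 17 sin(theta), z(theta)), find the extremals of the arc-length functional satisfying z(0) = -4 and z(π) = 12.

Parameterise the cylinder of radius R = 17 as
    r(θ) = (17 cos θ, 17 sin θ, z(θ)).
The arc-length element is
    ds = sqrt(289 + (dz/dθ)^2) dθ,
so the Lagrangian is L = sqrt(289 + z'^2).
L depends on z' only, not on z or θ, so ∂L/∂z = 0 and
    ∂L/∂z' = z' / sqrt(289 + z'^2).
The Euler-Lagrange equation gives
    d/dθ( z' / sqrt(289 + z'^2) ) = 0,
so z' is constant. Integrating once:
    z(θ) = a θ + b,
a helix on the cylinder (a straight line when the cylinder is unrolled). The constants a, b are determined by the endpoint conditions.
With endpoint conditions z(0) = -4 and z(π) = 12: from z(0) = b we get b = -4, and a·π + -4 = 12 gives a = 16/π, so
    z(θ) = (16/π) θ − 4.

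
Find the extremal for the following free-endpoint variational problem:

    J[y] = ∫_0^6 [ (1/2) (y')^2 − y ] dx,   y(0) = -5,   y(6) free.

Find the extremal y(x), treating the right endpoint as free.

The Lagrangian L = (1/2) (y')^2 − y gives
    ∂L/∂y = −1,   ∂L/∂y' = y'.
Euler-Lagrange: d/dx(y') − (−1) = 0, i.e. y'' + 1 = 0, so
    y(x) = −(1/2) x^2 + C1 x + C2.
Fixed left endpoint y(0) = -5 ⇒ C2 = -5.
The right endpoint x = 6 is free, so the natural (transversality) condition is ∂L/∂y' |_{x=6} = 0, i.e. y'(6) = 0.
Compute y'(x) = −1 x + C1, so y'(6) = −6 + C1 = 0 ⇒ C1 = 6.
Therefore the extremal is
    y(x) = −x^2/2 + 6 x − 5.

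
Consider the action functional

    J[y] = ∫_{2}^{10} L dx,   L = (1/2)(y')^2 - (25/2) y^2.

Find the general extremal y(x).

The Lagrangian is L = (1/2)(y')^2 - (25/2) y^2.
∂L/∂y = -25y.
∂L/∂y' = y'.
The Euler-Lagrange equation d/dx(∂L/∂y') − ∂L/∂y = 0 becomes:
    y'' + 25 y = 0
General solution: y(x) = A sin(5x) + B cos(5x), where A and B are arbitrary constants fixed by the endpoint conditions.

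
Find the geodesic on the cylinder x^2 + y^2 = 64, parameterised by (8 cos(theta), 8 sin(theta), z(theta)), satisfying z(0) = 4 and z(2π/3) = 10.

Parameterise the cylinder of radius R = 8 as
    r(θ) = (8 cos θ, 8 sin θ, z(θ)).
The arc-length element is
    ds = sqrt(64 + (dz/dθ)^2) dθ,
so the Lagrangian is L = sqrt(64 + z'^2).
L depends on z' only, not on z or θ, so ∂L/∂z = 0 and
    ∂L/∂z' = z' / sqrt(64 + z'^2).
The Euler-Lagrange equation gives
    d/dθ( z' / sqrt(64 + z'^2) ) = 0,
so z' is constant. Integrating once:
    z(θ) = a θ + b,
a helix on the cylinder (a straight line when the cylinder is unrolled). The constants a, b are determined by the endpoint conditions.
With endpoint conditions z(0) = 4 and z(2π/3) = 10: from z(0) = b we get b = 4, and a·2π/3 + 4 = 10 gives a = 9/π, so
    z(θ) = (9/π) θ + 4.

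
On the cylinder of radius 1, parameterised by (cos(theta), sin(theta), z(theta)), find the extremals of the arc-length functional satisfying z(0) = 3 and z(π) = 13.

Parameterise the cylinder of radius R = 1 as
    r(θ) = (cos θ, sin θ, z(θ)).
The arc-length element is
    ds = sqrt(1 + (dz/dθ)^2) dθ,
so the Lagrangian is L = sqrt(1 + z'^2).
L depends on z' only, not on z or θ, so ∂L/∂z = 0 and
    ∂L/∂z' = z' / sqrt(1 + z'^2).
The Euler-Lagrange equation gives
    d/dθ( z' / sqrt(1 + z'^2) ) = 0,
so z' is constant. Integrating once:
    z(θ) = a θ + b,
a helix on the cylinder (a straight line when the cylinder is unrolled). The constants a, b are determined by the endpoint conditions.
With endpoint conditions z(0) = 3 and z(π) = 13: from z(0) = b we get b = 3, and a·π + 3 = 13 gives a = 10/π, so
    z(θ) = (10/π) θ + 3.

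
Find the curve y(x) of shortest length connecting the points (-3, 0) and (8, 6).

Arc-length functional: J[y] = ∫ sqrt(1 + (y')^2) dx.
Lagrangian L = sqrt(1 + (y')^2) has no explicit y dependence, so ∂L/∂y = 0 and the Euler-Lagrange equation gives
    d/dx( y' / sqrt(1 + (y')^2) ) = 0  ⇒  y' / sqrt(1 + (y')^2) = const.
Hence y' is constant, so y(x) is affine.
Fitting the endpoints (-3, 0) and (8, 6):
    slope m = (6 − 0) / (8 − (-3)) = 6/11,
    intercept c = 0 − m·(-3) = 18/11.
Extremal: y(x) = (6/11) x + 18/11.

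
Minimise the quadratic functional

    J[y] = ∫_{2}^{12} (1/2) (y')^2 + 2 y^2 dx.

The Lagrangian is L = (1/2) (y')^2 + 2 y^2.
Compute ∂L/∂y = 4y, ∂L/∂y' = y'.
The Euler-Lagrange equation d/dx(∂L/∂y') − ∂L/∂y = 0 reduces to
    y'' − 4 y = 0.
Its general solution is
    y(x) = A e^(2x) + B e^(−2x),
with A, B fixed by the endpoint conditions.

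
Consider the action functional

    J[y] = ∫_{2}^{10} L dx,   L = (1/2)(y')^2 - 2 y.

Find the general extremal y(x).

The Lagrangian is L = (1/2)(y')^2 - 2 y.
∂L/∂y = -2.
∂L/∂y' = y'.
The Euler-Lagrange equation d/dx(∂L/∂y') − ∂L/∂y = 0 becomes:
    y'' + 2 = 0
General solution: y(x) = -x^2 + A x + B, where A and B are arbitrary constants fixed by the endpoint conditions.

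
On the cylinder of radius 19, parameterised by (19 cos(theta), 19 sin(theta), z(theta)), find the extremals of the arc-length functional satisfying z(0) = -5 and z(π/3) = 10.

Parameterise the cylinder of radius R = 19 as
    r(θ) = (19 cos θ, 19 sin θ, z(θ)).
The arc-length element is
    ds = sqrt(361 + (dz/dθ)^2) dθ,
so the Lagrangian is L = sqrt(361 + z'^2).
L depends on z' only, not on z or θ, so ∂L/∂z = 0 and
    ∂L/∂z' = z' / sqrt(361 + z'^2).
The Euler-Lagrange equation gives
    d/dθ( z' / sqrt(361 + z'^2) ) = 0,
so z' is constant. Integrating once:
    z(θ) = a θ + b,
a helix on the cylinder (a straight line when the cylinder is unrolled). The constants a, b are determined by the endpoint conditions.
With endpoint conditions z(0) = -5 and z(π/3) = 10: from z(0) = b we get b = -5, and a·π/3 + -5 = 10 gives a = 45/π, so
    z(θ) = (45/π) θ − 5.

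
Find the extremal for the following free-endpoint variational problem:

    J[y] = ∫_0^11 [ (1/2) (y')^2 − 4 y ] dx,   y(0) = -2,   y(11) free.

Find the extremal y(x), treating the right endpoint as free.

The Lagrangian L = (1/2) (y')^2 − 4 y gives
    ∂L/∂y = −4,   ∂L/∂y' = y'.
Euler-Lagrange: d/dx(y') − (−4) = 0, i.e. y'' + 4 = 0, so
    y(x) = −(4/2) x^2 + C1 x + C2.
Fixed left endpoint y(0) = -2 ⇒ C2 = -2.
The right endpoint x = 11 is free, so the natural (transversality) condition is ∂L/∂y' |_{x=11} = 0, i.e. y'(11) = 0.
Compute y'(x) = −4 x + C1, so y'(11) = −44 + C1 = 0 ⇒ C1 = 44.
Therefore the extremal is
    y(x) = −2 x^2 + 44 x − 2.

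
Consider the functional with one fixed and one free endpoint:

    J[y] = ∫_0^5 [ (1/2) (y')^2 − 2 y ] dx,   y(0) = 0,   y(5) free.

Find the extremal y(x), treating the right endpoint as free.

The Lagrangian L = (1/2) (y')^2 − 2 y gives
    ∂L/∂y = −2,   ∂L/∂y' = y'.
Euler-Lagrange: d/dx(y') − (−2) = 0, i.e. y'' + 2 = 0, so
    y(x) = −(2/2) x^2 + C1 x + C2.
Fixed left endpoint y(0) = 0 ⇒ C2 = 0.
The right endpoint x = 5 is free, so the natural (transversality) condition is ∂L/∂y' |_{x=5} = 0, i.e. y'(5) = 0.
Compute y'(x) = −2 x + C1, so y'(5) = −10 + C1 = 0 ⇒ C1 = 10.
Therefore the extremal is
    y(x) = −x^2 + 10 x.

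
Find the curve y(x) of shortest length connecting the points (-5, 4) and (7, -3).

Arc-length functional: J[y] = ∫ sqrt(1 + (y')^2) dx.
Lagrangian L = sqrt(1 + (y')^2) has no explicit y dependence, so ∂L/∂y = 0 and the Euler-Lagrange equation gives
    d/dx( y' / sqrt(1 + (y')^2) ) = 0  ⇒  y' / sqrt(1 + (y')^2) = const.
Hence y' is constant, so y(x) is affine.
Fitting the endpoints (-5, 4) and (7, -3):
    slope m = ((-3) − 4) / (7 − (-5)) = -7/12,
    intercept c = 4 − m·(-5) = 13/12.
Extremal: y(x) = (-7/12) x + 13/12.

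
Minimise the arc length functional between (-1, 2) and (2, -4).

Arc-length functional: J[y] = ∫ sqrt(1 + (y')^2) dx.
Lagrangian L = sqrt(1 + (y')^2) has no explicit y dependence, so ∂L/∂y = 0 and the Euler-Lagrange equation gives
    d/dx( y' / sqrt(1 + (y')^2) ) = 0  ⇒  y' / sqrt(1 + (y')^2) = const.
Hence y' is constant, so y(x) is affine.
Fitting the endpoints (-1, 2) and (2, -4):
    slope m = ((-4) − 2) / (2 − (-1)) = -2,
    intercept c = 2 − m·(-1) = 0.
Extremal: y(x) = -2 x.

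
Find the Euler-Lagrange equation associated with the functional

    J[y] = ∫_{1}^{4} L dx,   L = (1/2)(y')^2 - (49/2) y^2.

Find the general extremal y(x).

The Lagrangian is L = (1/2)(y')^2 - (49/2) y^2.
∂L/∂y = -49y.
∂L/∂y' = y'.
The Euler-Lagrange equation d/dx(∂L/∂y') − ∂L/∂y = 0 becomes:
    y'' + 49 y = 0
General solution: y(x) = A sin(7x) + B cos(7x), where A and B are arbitrary constants fixed by the endpoint conditions.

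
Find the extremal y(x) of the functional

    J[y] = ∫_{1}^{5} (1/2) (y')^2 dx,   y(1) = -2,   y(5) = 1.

The Lagrangian is L = (1/2) (y')^2.
Compute ∂L/∂y = 0, ∂L/∂y' = y'.
The Euler-Lagrange equation d/dx(∂L/∂y') − ∂L/∂y = 0 reduces to
    y'' = 0.
Its general solution is
    y(x) = A x + B,
with A, B fixed by the endpoint conditions.
Applying the endpoint conditions y(1) = -2 and y(5) = 1: solve A·1 + B = -2 and A·5 + B = 1. Subtracting gives A(5 − 1) = 1 − -2, so A = 3/4, and B = -2 − A·1 = -11/4. Therefore
    y(x) = (3/4) x - 11/4.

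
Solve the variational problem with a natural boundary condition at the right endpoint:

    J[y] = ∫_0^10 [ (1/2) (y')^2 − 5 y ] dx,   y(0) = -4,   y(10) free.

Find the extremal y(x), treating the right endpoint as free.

The Lagrangian L = (1/2) (y')^2 − 5 y gives
    ∂L/∂y = −5,   ∂L/∂y' = y'.
Euler-Lagrange: d/dx(y') − (−5) = 0, i.e. y'' + 5 = 0, so
    y(x) = −(5/2) x^2 + C1 x + C2.
Fixed left endpoint y(0) = -4 ⇒ C2 = -4.
The right endpoint x = 10 is free, so the natural (transversality) condition is ∂L/∂y' |_{x=10} = 0, i.e. y'(10) = 0.
Compute y'(x) = −5 x + C1, so y'(10) = −50 + C1 = 0 ⇒ C1 = 50.
Therefore the extremal is
    y(x) = −(5/2) x^2 + 50 x − 4.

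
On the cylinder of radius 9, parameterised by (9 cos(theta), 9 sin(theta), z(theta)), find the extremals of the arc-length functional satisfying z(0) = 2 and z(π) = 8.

Parameterise the cylinder of radius R = 9 as
    r(θ) = (9 cos θ, 9 sin θ, z(θ)).
The arc-length element is
    ds = sqrt(81 + (dz/dθ)^2) dθ,
so the Lagrangian is L = sqrt(81 + z'^2).
L depends on z' only, not on z or θ, so ∂L/∂z = 0 and
    ∂L/∂z' = z' / sqrt(81 + z'^2).
The Euler-Lagrange equation gives
    d/dθ( z' / sqrt(81 + z'^2) ) = 0,
so z' is constant. Integrating once:
    z(θ) = a θ + b,
a helix on the cylinder (a straight line when the cylinder is unrolled). The constants a, b are determined by the endpoint conditions.
With endpoint conditions z(0) = 2 and z(π) = 8: from z(0) = b we get b = 2, and a·π + 2 = 8 gives a = 6/π, so
    z(θ) = (6/π) θ + 2.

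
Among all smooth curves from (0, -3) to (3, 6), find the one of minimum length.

Arc-length functional: J[y] = ∫ sqrt(1 + (y')^2) dx.
Lagrangian L = sqrt(1 + (y')^2) has no explicit y dependence, so ∂L/∂y = 0 and the Euler-Lagrange equation gives
    d/dx( y' / sqrt(1 + (y')^2) ) = 0  ⇒  y' / sqrt(1 + (y')^2) = const.
Hence y' is constant, so y(x) is affine.
Fitting the endpoints (0, -3) and (3, 6):
    slope m = (6 − (-3)) / (3 − 0) = 3,
    intercept c = (-3) − m·0 = -3.
Extremal: y(x) = 3 x - 3.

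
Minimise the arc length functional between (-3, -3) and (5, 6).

Arc-length functional: J[y] = ∫ sqrt(1 + (y')^2) dx.
Lagrangian L = sqrt(1 + (y')^2) has no explicit y dependence, so ∂L/∂y = 0 and the Euler-Lagrange equation gives
    d/dx( y' / sqrt(1 + (y')^2) ) = 0  ⇒  y' / sqrt(1 + (y')^2) = const.
Hence y' is constant, so y(x) is affine.
Fitting the endpoints (-3, -3) and (5, 6):
    slope m = (6 − (-3)) / (5 − (-3)) = 9/8,
    intercept c = (-3) − m·(-3) = 3/8.
Extremal: y(x) = (9/8) x + 3/8.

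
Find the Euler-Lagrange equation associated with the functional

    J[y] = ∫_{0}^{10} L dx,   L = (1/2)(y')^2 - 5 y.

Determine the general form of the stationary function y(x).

The Lagrangian is L = (1/2)(y')^2 - 5 y.
∂L/∂y = -5.
∂L/∂y' = y'.
The Euler-Lagrange equation d/dx(∂L/∂y') − ∂L/∂y = 0 becomes:
    y'' + 5 = 0
General solution: y(x) = -(5/2) x^2 + A x + B, where A and B are arbitrary constants fixed by the endpoint conditions.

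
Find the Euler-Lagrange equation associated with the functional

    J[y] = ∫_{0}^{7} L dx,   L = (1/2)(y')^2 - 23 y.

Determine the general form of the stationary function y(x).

The Lagrangian is L = (1/2)(y')^2 - 23 y.
∂L/∂y = -23.
∂L/∂y' = y'.
The Euler-Lagrange equation d/dx(∂L/∂y') − ∂L/∂y = 0 becomes:
    y'' + 23 = 0
General solution: y(x) = -(23/2) x^2 + A x + B, where A and B are arbitrary constants fixed by the endpoint conditions.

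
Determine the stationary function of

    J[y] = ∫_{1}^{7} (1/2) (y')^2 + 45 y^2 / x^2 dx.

The Lagrangian is L = (1/2) (y')^2 + 45 y^2 / x^2.
Compute ∂L/∂y = 90y/x^2, ∂L/∂y' = y'.
The Euler-Lagrange equation d/dx(∂L/∂y') − ∂L/∂y = 0 reduces to
    y'' − 90/x^2 · y = 0  (x > 0).
Its general solution is
    y(x) = A x^10 + B x^(-9),
with A, B fixed by the endpoint conditions.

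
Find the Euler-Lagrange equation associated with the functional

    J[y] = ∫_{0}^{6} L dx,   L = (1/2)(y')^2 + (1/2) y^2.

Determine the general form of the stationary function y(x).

The Lagrangian is L = (1/2)(y')^2 + (1/2) y^2.
∂L/∂y = y.
∂L/∂y' = y'.
The Euler-Lagrange equation d/dx(∂L/∂y') − ∂L/∂y = 0 becomes:
    y'' - y = 0
General solution: y(x) = A e^x + B e^(-x), where A and B are arbitrary constants fixed by the endpoint conditions.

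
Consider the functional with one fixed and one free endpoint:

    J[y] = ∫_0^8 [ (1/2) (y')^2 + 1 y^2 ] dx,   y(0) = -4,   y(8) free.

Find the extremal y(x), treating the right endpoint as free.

The Lagrangian L = (1/2) (y')^2 + 1 y^2 gives
    ∂L/∂y = 2 y,   ∂L/∂y' = y'.
Euler-Lagrange: y'' − 2 y = 0.
With k = sqrt(2), the general solution is
    y(x) = A cosh(sqrt(2) x) + B sinh(sqrt(2) x).
Fixed left endpoint y(0) = -4 ⇒ A = -4.
The right endpoint x = 8 is free, so the natural (transversality) condition is ∂L/∂y' |_{x=8} = 0, i.e. y'(8) = 0.
Compute y'(x) = A k sinh(k x) + B k cosh(k x), so
    y'(8) = A k sinh(k·8) + B k cosh(k·8) = 0
    ⇒ B = −A tanh(k·8) = 4 tanh(sqrt(2)·8).
Therefore the extremal is
    y(x) = −4 cosh(sqrt(2) x) + 4 tanh(sqrt(2)·8) sinh(sqrt(2) x).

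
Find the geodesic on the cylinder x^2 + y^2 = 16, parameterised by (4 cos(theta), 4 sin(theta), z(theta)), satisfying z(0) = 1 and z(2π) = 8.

Parameterise the cylinder of radius R = 4 as
    r(θ) = (4 cos θ, 4 sin θ, z(θ)).
The arc-length element is
    ds = sqrt(16 + (dz/dθ)^2) dθ,
so the Lagrangian is L = sqrt(16 + z'^2).
L depends on z' only, not on z or θ, so ∂L/∂z = 0 and
    ∂L/∂z' = z' / sqrt(16 + z'^2).
The Euler-Lagrange equation gives
    d/dθ( z' / sqrt(16 + z'^2) ) = 0,
so z' is constant. Integrating once:
    z(θ) = a θ + b,
a helix on the cylinder (a straight line when the cylinder is unrolled). The constants a, b are determined by the endpoint conditions.
With endpoint conditions z(0) = 1 and z(2π) = 8: from z(0) = b we get b = 1, and a·2π + 1 = 8 gives a = 7/(2π), so
    z(θ) = (7/(2π)) θ + 1.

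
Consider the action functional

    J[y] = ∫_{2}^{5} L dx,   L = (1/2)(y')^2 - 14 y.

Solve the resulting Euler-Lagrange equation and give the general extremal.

The Lagrangian is L = (1/2)(y')^2 - 14 y.
∂L/∂y = -14.
∂L/∂y' = y'.
The Euler-Lagrange equation d/dx(∂L/∂y') − ∂L/∂y = 0 becomes:
    y'' + 14 = 0
General solution: y(x) = -7 x^2 + A x + B, where A and B are arbitrary constants fixed by the endpoint conditions.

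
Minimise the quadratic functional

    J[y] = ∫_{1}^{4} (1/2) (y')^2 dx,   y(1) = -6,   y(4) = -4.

The Lagrangian is L = (1/2) (y')^2.
Compute ∂L/∂y = 0, ∂L/∂y' = y'.
The Euler-Lagrange equation d/dx(∂L/∂y') − ∂L/∂y = 0 reduces to
    y'' = 0.
Its general solution is
    y(x) = A x + B,
with A, B fixed by the endpoint conditions.
Applying the endpoint conditions y(1) = -6 and y(4) = -4: solve A·1 + B = -6 and A·4 + B = -4. Subtracting gives A(4 − 1) = -4 − -6, so A = 2/3, and B = -6 − A·1 = -20/3. Therefore
    y(x) = (2/3) x - 20/3.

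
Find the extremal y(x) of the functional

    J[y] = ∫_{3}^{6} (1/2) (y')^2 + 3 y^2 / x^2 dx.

The Lagrangian is L = (1/2) (y')^2 + 3 y^2 / x^2.
Compute ∂L/∂y = 6y/x^2, ∂L/∂y' = y'.
The Euler-Lagrange equation d/dx(∂L/∂y') − ∂L/∂y = 0 reduces to
    y'' − 6/x^2 · y = 0  (x > 0).
Its general solution is
    y(x) = A x^3 + B x^(-2),
with A, B fixed by the endpoint conditions.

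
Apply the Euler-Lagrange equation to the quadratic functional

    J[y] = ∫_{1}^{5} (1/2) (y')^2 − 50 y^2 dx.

The Lagrangian is L = (1/2) (y')^2 − 50 y^2.
Compute ∂L/∂y = -100y, ∂L/∂y' = y'.
The Euler-Lagrange equation d/dx(∂L/∂y') − ∂L/∂y = 0 reduces to
    y'' + 100 y = 0.
Its general solution is
    y(x) = A sin(10x) + B cos(10x),
with A, B fixed by the endpoint conditions.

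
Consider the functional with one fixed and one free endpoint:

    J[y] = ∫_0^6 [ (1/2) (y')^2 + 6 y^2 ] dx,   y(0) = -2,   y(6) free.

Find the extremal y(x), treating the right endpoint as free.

The Lagrangian L = (1/2) (y')^2 + 6 y^2 gives
    ∂L/∂y = 12 y,   ∂L/∂y' = y'.
Euler-Lagrange: y'' − 12 y = 0.
With k = sqrt(12), the general solution is
    y(x) = A cosh(sqrt(12) x) + B sinh(sqrt(12) x).
Fixed left endpoint y(0) = -2 ⇒ A = -2.
The right endpoint x = 6 is free, so the natural (transversality) condition is ∂L/∂y' |_{x=6} = 0, i.e. y'(6) = 0.
Compute y'(x) = A k sinh(k x) + B k cosh(k x), so
    y'(6) = A k sinh(k·6) + B k cosh(k·6) = 0
    ⇒ B = −A tanh(k·6) = 2 tanh(sqrt(12)·6).
Therefore the extremal is
    y(x) = −2 cosh(sqrt(12) x) + 2 tanh(sqrt(12)·6) sinh(sqrt(12) x).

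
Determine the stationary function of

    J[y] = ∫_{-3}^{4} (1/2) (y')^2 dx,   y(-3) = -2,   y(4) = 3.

The Lagrangian is L = (1/2) (y')^2.
Compute ∂L/∂y = 0, ∂L/∂y' = y'.
The Euler-Lagrange equation d/dx(∂L/∂y') − ∂L/∂y = 0 reduces to
    y'' = 0.
Its general solution is
    y(x) = A x + B,
with A, B fixed by the endpoint conditions.
Applying the endpoint conditions y(-3) = -2 and y(4) = 3: solve A·-3 + B = -2 and A·4 + B = 3. Subtracting gives A(4 − -3) = 3 − -2, so A = 5/7, and B = -2 − A·-3 = 1/7. Therefore
    y(x) = (5/7) x + 1/7.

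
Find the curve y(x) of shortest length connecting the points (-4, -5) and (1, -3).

Arc-length functional: J[y] = ∫ sqrt(1 + (y')^2) dx.
Lagrangian L = sqrt(1 + (y')^2) has no explicit y dependence, so ∂L/∂y = 0 and the Euler-Lagrange equation gives
    d/dx( y' / sqrt(1 + (y')^2) ) = 0  ⇒  y' / sqrt(1 + (y')^2) = const.
Hence y' is constant, so y(x) is affine.
Fitting the endpoints (-4, -5) and (1, -3):
    slope m = ((-3) − (-5)) / (1 − (-4)) = 2/5,
    intercept c = (-5) − m·(-4) = -17/5.
Extremal: y(x) = (2/5) x - 17/5.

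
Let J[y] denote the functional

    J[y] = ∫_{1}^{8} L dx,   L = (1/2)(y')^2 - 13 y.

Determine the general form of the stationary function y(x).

The Lagrangian is L = (1/2)(y')^2 - 13 y.
∂L/∂y = -13.
∂L/∂y' = y'.
The Euler-Lagrange equation d/dx(∂L/∂y') − ∂L/∂y = 0 becomes:
    y'' + 13 = 0
General solution: y(x) = -(13/2) x^2 + A x + B, where A and B are arbitrary constants fixed by the endpoint conditions.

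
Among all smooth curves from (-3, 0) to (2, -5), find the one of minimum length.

Arc-length functional: J[y] = ∫ sqrt(1 + (y')^2) dx.
Lagrangian L = sqrt(1 + (y')^2) has no explicit y dependence, so ∂L/∂y = 0 and the Euler-Lagrange equation gives
    d/dx( y' / sqrt(1 + (y')^2) ) = 0  ⇒  y' / sqrt(1 + (y')^2) = const.
Hence y' is constant, so y(x) is affine.
Fitting the endpoints (-3, 0) and (2, -5):
    slope m = ((-5) − 0) / (2 − (-3)) = -1,
    intercept c = 0 − m·(-3) = -3.
Extremal: y(x) = -x - 3.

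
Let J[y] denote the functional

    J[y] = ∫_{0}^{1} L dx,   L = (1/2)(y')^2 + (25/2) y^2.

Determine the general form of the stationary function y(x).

The Lagrangian is L = (1/2)(y')^2 + (25/2) y^2.
∂L/∂y = 25y.
∂L/∂y' = y'.
The Euler-Lagrange equation d/dx(∂L/∂y') − ∂L/∂y = 0 becomes:
    y'' - 25 y = 0
General solution: y(x) = A e^(5x) + B e^(-5x), where A and B are arbitrary constants fixed by the endpoint conditions.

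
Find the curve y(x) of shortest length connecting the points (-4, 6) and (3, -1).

Arc-length functional: J[y] = ∫ sqrt(1 + (y')^2) dx.
Lagrangian L = sqrt(1 + (y')^2) has no explicit y dependence, so ∂L/∂y = 0 and the Euler-Lagrange equation gives
    d/dx( y' / sqrt(1 + (y')^2) ) = 0  ⇒  y' / sqrt(1 + (y')^2) = const.
Hence y' is constant, so y(x) is affine.
Fitting the endpoints (-4, 6) and (3, -1):
    slope m = ((-1) − 6) / (3 − (-4)) = -1,
    intercept c = 6 − m·(-4) = 2.
Extremal: y(x) = -x + 2.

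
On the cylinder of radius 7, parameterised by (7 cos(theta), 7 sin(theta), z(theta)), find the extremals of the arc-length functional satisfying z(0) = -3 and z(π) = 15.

Parameterise the cylinder of radius R = 7 as
    r(θ) = (7 cos θ, 7 sin θ, z(θ)).
The arc-length element is
    ds = sqrt(49 + (dz/dθ)^2) dθ,
so the Lagrangian is L = sqrt(49 + z'^2).
L depends on z' only, not on z or θ, so ∂L/∂z = 0 and
    ∂L/∂z' = z' / sqrt(49 + z'^2).
The Euler-Lagrange equation gives
    d/dθ( z' / sqrt(49 + z'^2) ) = 0,
so z' is constant. Integrating once:
    z(θ) = a θ + b,
a helix on the cylinder (a straight line when the cylinder is unrolled). The constants a, b are determined by the endpoint conditions.
With endpoint conditions z(0) = -3 and z(π) = 15: from z(0) = b we get b = -3, and a·π + -3 = 15 gives a = 18/π, so
    z(θ) = (18/π) θ − 3.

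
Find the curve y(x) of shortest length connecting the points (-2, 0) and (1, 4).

Arc-length functional: J[y] = ∫ sqrt(1 + (y')^2) dx.
Lagrangian L = sqrt(1 + (y')^2) has no explicit y dependence, so ∂L/∂y = 0 and the Euler-Lagrange equation gives
    d/dx( y' / sqrt(1 + (y')^2) ) = 0  ⇒  y' / sqrt(1 + (y')^2) = const.
Hence y' is constant, so y(x) is affine.
Fitting the endpoints (-2, 0) and (1, 4):
    slope m = (4 − 0) / (1 − (-2)) = 4/3,
    intercept c = 0 − m·(-2) = 8/3.
Extremal: y(x) = (4/3) x + 8/3.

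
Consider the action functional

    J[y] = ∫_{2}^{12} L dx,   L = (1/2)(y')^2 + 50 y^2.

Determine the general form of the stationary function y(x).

The Lagrangian is L = (1/2)(y')^2 + 50 y^2.
∂L/∂y = 100y.
∂L/∂y' = y'.
The Euler-Lagrange equation d/dx(∂L/∂y') − ∂L/∂y = 0 becomes:
    y'' - 100 y = 0
General solution: y(x) = A e^(10x) + B e^(-10x), where A and B are arbitrary constants fixed by the endpoint conditions.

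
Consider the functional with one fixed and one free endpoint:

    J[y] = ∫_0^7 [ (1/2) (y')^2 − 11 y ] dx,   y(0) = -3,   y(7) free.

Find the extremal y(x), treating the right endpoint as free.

The Lagrangian L = (1/2) (y')^2 − 11 y gives
    ∂L/∂y = −11,   ∂L/∂y' = y'.
Euler-Lagrange: d/dx(y') − (−11) = 0, i.e. y'' + 11 = 0, so
    y(x) = −(11/2) x^2 + C1 x + C2.
Fixed left endpoint y(0) = -3 ⇒ C2 = -3.
The right endpoint x = 7 is free, so the natural (transversality) condition is ∂L/∂y' |_{x=7} = 0, i.e. y'(7) = 0.
Compute y'(x) = −11 x + C1, so y'(7) = −77 + C1 = 0 ⇒ C1 = 77.
Therefore the extremal is
    y(x) = −(11/2) x^2 + 77 x − 3.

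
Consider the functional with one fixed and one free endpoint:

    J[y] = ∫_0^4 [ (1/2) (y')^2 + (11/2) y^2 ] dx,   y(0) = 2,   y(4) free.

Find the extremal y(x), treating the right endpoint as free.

The Lagrangian L = (1/2) (y')^2 + (11/2) y^2 gives
    ∂L/∂y = 11 y,   ∂L/∂y' = y'.
Euler-Lagrange: y'' − 11 y = 0.
With k = sqrt(11), the general solution is
    y(x) = A cosh(sqrt(11) x) + B sinh(sqrt(11) x).
Fixed left endpoint y(0) = 2 ⇒ A = 2.
The right endpoint x = 4 is free, so the natural (transversality) condition is ∂L/∂y' |_{x=4} = 0, i.e. y'(4) = 0.
Compute y'(x) = A k sinh(k x) + B k cosh(k x), so
    y'(4) = A k sinh(k·4) + B k cosh(k·4) = 0
    ⇒ B = −A tanh(k·4) = − 2 tanh(sqrt(11)·4).
Therefore the extremal is
    y(x) = 2 cosh(sqrt(11) x) − 2 tanh(sqrt(11)·4) sinh(sqrt(11) x).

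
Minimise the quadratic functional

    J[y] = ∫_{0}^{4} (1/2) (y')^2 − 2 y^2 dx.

The Lagrangian is L = (1/2) (y')^2 − 2 y^2.
Compute ∂L/∂y = -4y, ∂L/∂y' = y'.
The Euler-Lagrange equation d/dx(∂L/∂y') − ∂L/∂y = 0 reduces to
    y'' + 4 y = 0.
Its general solution is
    y(x) = A sin(2x) + B cos(2x),
with A, B fixed by the endpoint conditions.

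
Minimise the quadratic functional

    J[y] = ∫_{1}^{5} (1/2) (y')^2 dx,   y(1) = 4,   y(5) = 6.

The Lagrangian is L = (1/2) (y')^2.
Compute ∂L/∂y = 0, ∂L/∂y' = y'.
The Euler-Lagrange equation d/dx(∂L/∂y') − ∂L/∂y = 0 reduces to
    y'' = 0.
Its general solution is
    y(x) = A x + B,
with A, B fixed by the endpoint conditions.
Applying the endpoint conditions y(1) = 4 and y(5) = 6: solve A·1 + B = 4 and A·5 + B = 6. Subtracting gives A(5 − 1) = 6 − 4, so A = 1/2, and B = 4 − A·1 = 7/2. Therefore
    y(x) = (1/2) x + 7/2.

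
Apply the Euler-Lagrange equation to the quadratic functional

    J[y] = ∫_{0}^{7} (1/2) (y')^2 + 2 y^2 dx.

The Lagrangian is L = (1/2) (y')^2 + 2 y^2.
Compute ∂L/∂y = 4y, ∂L/∂y' = y'.
The Euler-Lagrange equation d/dx(∂L/∂y') − ∂L/∂y = 0 reduces to
    y'' − 4 y = 0.
Its general solution is
    y(x) = A e^(2x) + B e^(−2x),
with A, B fixed by the endpoint conditions.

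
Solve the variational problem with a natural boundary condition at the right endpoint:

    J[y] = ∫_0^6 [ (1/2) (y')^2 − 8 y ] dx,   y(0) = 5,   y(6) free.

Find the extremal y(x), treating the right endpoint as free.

The Lagrangian L = (1/2) (y')^2 − 8 y gives
    ∂L/∂y = −8,   ∂L/∂y' = y'.
Euler-Lagrange: d/dx(y') − (−8) = 0, i.e. y'' + 8 = 0, so
    y(x) = −(8/2) x^2 + C1 x + C2.
Fixed left endpoint y(0) = 5 ⇒ C2 = 5.
The right endpoint x = 6 is free, so the natural (transversality) condition is ∂L/∂y' |_{x=6} = 0, i.e. y'(6) = 0.
Compute y'(x) = −8 x + C1, so y'(6) = −48 + C1 = 0 ⇒ C1 = 48.
Therefore the extremal is
    y(x) = −4 x^2 + 48 x + 5.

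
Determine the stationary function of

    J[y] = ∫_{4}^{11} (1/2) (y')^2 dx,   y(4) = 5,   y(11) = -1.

The Lagrangian is L = (1/2) (y')^2.
Compute ∂L/∂y = 0, ∂L/∂y' = y'.
The Euler-Lagrange equation d/dx(∂L/∂y') − ∂L/∂y = 0 reduces to
    y'' = 0.
Its general solution is
    y(x) = A x + B,
with A, B fixed by the endpoint conditions.
Applying the endpoint conditions y(4) = 5 and y(11) = -1: solve A·4 + B = 5 and A·11 + B = -1. Subtracting gives A(11 − 4) = -1 − 5, so A = -6/7, and B = 5 − A·4 = 59/7. Therefore
    y(x) = (-6/7) x + 59/7.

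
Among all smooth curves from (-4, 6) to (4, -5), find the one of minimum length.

Arc-length functional: J[y] = ∫ sqrt(1 + (y')^2) dx.
Lagrangian L = sqrt(1 + (y')^2) has no explicit y dependence, so ∂L/∂y = 0 and the Euler-Lagrange equation gives
    d/dx( y' / sqrt(1 + (y')^2) ) = 0  ⇒  y' / sqrt(1 + (y')^2) = const.
Hence y' is constant, so y(x) is affine.
Fitting the endpoints (-4, 6) and (4, -5):
    slope m = ((-5) − 6) / (4 − (-4)) = -11/8,
    intercept c = 6 − m·(-4) = 1/2.
Extremal: y(x) = (-11/8) x + 1/2.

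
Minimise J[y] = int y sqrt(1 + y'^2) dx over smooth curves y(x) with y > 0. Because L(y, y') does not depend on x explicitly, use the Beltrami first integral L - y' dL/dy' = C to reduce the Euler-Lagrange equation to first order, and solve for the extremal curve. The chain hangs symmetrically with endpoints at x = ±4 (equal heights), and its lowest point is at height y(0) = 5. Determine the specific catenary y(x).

The Lagrangian L(y, y') = y sqrt(1 + y'^2) has no explicit x dependence, so the Beltrami identity applies:
    L − y' ∂L/∂y' = C.
Compute ∂L/∂y' = y · y' / sqrt(1 + y'^2). Then
    L − y' ∂L/∂y'
    = y sqrt(1 + y'^2) − y · y'^2 / sqrt(1 + y'^2)
    = y (1 + y'^2 − y'^2) / sqrt(1 + y'^2)
    = y / sqrt(1 + y'^2) = C.
Squaring gives y^2 = C^2 (1 + y'^2), i.e.
    y'^2 = y^2 / C^2 − 1.
Separating variables,
    dy / sqrt(y^2 − C^2) = dx / C,
and integrating gives arccosh(y / C) = (x − a)/C, so
    y(x) = C cosh((x − a)/C),
the catenary. The constants C and a are fixed by the two endpoint conditions (and, for the hanging-chain problem, the length constraint selects C).
Now fit the given data. The endpoints x = ±4 are symmetric at equal height, so the catenary is even about its minimum: a = 0 and y(x) = C cosh(x/C). The lowest point is y(0) = C cosh(0) = C, and we are told y(0) = 5, so C = 5. Therefore
    y(x) = 5 cosh(x/5),
and at the endpoints
    y(±4) = 5 cosh(4/5).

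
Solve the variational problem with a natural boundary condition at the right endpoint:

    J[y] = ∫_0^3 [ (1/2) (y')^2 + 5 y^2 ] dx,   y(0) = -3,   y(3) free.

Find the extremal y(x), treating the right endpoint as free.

The Lagrangian L = (1/2) (y')^2 + 5 y^2 gives
    ∂L/∂y = 10 y,   ∂L/∂y' = y'.
Euler-Lagrange: y'' − 10 y = 0.
With k = sqrt(10), the general solution is
    y(x) = A cosh(sqrt(10) x) + B sinh(sqrt(10) x).
Fixed left endpoint y(0) = -3 ⇒ A = -3.
The right endpoint x = 3 is free, so the natural (transversality) condition is ∂L/∂y' |_{x=3} = 0, i.e. y'(3) = 0.
Compute y'(x) = A k sinh(k x) + B k cosh(k x), so
    y'(3) = A k sinh(k·3) + B k cosh(k·3) = 0
    ⇒ B = −A tanh(k·3) = 3 tanh(sqrt(10)·3).
Therefore the extremal is
    y(x) = −3 cosh(sqrt(10) x) + 3 tanh(sqrt(10)·3) sinh(sqrt(10) x).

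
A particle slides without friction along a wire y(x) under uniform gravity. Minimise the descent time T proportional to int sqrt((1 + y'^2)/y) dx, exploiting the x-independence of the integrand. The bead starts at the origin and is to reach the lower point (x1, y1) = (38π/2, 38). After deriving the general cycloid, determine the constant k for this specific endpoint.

The Lagrangian L = sqrt((1 + y'^2) / y) has no explicit x dependence, so the Beltrami identity applies:
    L − y' ∂L/∂y' = C.
Compute ∂L/∂y' = y' / sqrt(y (1 + y'^2)).
Substitute:
    sqrt((1 + y'^2)/y) − y'·y' / sqrt(y (1 + y'^2))
    = (1 + y'^2) / sqrt(y (1 + y'^2)) − y'^2 / sqrt(y (1 + y'^2))
    = 1 / sqrt(y (1 + y'^2)) = C.
Squaring and rearranging gives the first integral
    y (1 + y'^2) = 1/C^2 =: k   (constant).
Solving this first-order ODE by the substitution
    y = (k/2)(1 − cos θ)
yields the cycloid parameterisation
    x(θ) = (k/2)(θ − sin θ),   y(θ) = (k/2)(1 − cos θ).
The constant k is fixed by the endpoint condition.
Now fit the given lower endpoint (x1, y1) = (38π/2, 38). At the bottom of the first arch (θ = π), the parametric equations give
    y(π) = (k/2)(1 − cos π) = k,
    x(π) = (k/2)(π − sin π) = kπ/2.
Matching y(π) = 38 gives k = 38, consistent with x(π) = 38π/2. Therefore the specific cycloid is
    x(θ) = (38/2)(θ − sin θ),   y(θ) = (38/2)(1 − cos θ).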